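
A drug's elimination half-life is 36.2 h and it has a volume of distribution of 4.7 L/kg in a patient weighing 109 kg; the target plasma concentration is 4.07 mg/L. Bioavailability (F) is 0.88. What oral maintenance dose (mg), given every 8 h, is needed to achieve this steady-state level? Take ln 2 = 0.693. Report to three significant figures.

363 mg

Vd(total) = 109 kg × 4.7 L/kg = 512.3 L
CL = ln 2 · Vd / t½ = 0.693 × 512.3 / 36.2 = 9.807 L/h
D = CL × Css × τ / F = 9.807 × 4.07 × 8 / 0.88 = 362.9 mg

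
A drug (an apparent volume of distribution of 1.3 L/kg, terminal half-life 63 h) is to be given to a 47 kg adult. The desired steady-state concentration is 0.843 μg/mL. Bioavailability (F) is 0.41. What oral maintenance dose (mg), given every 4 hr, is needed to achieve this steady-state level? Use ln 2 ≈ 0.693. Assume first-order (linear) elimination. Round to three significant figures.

5.53 mg

Vd(total) = 47 kg × 1.3 L/kg = 61.10 L
k = 0.693/63 = 0.01100 h⁻¹, so CL = k·Vd = 0.01100 × 61.10 = 0.6721 L/h
D = CL × Css × τ / F = 0.6721 × 0.843 × 4 / 0.41 = 5.528 mg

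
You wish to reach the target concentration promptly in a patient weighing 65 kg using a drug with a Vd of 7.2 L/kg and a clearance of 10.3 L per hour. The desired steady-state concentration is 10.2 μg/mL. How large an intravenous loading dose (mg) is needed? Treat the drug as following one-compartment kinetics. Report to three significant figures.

4770 mg

Total Vd = 7.2 × 65 = 468.0 L
LD = Vd × C = 468.0 × 10.20 = 4774 mg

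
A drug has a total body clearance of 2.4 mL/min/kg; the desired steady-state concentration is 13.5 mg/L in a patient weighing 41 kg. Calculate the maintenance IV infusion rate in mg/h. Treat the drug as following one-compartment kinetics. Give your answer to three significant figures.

79.7 mg/h

CL = 2.4 mL/min/kg × 41 kg = 98.40 mL/min = 98.40 × 60/1000 = 5.904 L/h
Infusion rate = CL · Css = 5.904 L/h × 13.5 mg/L = 79.70 mg/h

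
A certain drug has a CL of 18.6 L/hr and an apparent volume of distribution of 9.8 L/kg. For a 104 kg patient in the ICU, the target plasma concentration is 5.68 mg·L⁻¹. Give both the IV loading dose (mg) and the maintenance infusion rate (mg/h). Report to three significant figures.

Vd = 9.8 L/kg × 104 kg = 1019 L
Loading: fill Vd to C_target → 1019 L × 5.68 mg/L = 5788 mg
Maintenance: replace elimination → rate = CL × Css = 18.60 × 5.68 = 105.6 mg/h

(a) 5790 mg; (b) 106 mg/h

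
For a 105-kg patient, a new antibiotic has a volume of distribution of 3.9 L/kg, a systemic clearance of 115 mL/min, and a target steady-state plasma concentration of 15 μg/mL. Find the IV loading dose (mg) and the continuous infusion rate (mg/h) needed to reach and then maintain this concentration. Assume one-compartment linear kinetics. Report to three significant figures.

(a) 6140 mg; (b) 104 mg/h

Vd = 3.9 L/kg × 105 kg = 409.5 L
Loading: fill Vd to C_target → 409.5 L × 15 mg/L = 6143 mg
CL = 115 mL/min × 60/1000 = 6.900 L/h
Maintenance: replace elimination → rate = CL × Css = 6.900 × 15 = 103.5 mg/h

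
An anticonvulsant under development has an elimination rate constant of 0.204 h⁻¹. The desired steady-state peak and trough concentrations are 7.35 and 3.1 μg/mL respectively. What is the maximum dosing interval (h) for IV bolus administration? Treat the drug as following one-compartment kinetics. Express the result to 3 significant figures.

Between IV bolus doses, concentration decays as C = C₀·e^(−kτ), so C_peak/C_trough = e^(kτ).
τ_max = ln(C_peak/C_trough) / k = ln(7.35/3.1) / 0.2040 = 0.8633 / 0.2040 = 4.232 h

4.23 h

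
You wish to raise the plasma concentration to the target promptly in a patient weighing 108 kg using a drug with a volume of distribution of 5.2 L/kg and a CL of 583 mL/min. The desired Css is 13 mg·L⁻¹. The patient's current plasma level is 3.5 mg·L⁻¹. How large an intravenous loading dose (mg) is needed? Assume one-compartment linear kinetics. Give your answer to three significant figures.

Total Vd = 5.2 × 108 = 561.6 L
The loading dose fills Vd to the target concentration.
Concentration deficit ΔC = 13 − 3.5 = 9.500 mg/L
LD = Vd × ΔC = 561.6 × 9.500 = 5335 mg

5340 mg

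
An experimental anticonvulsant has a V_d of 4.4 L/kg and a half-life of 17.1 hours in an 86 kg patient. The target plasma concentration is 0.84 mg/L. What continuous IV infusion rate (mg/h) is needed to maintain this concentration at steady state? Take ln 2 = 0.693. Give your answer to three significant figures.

Vd(total) = 86 kg × 4.4 L/kg = 378.4 L
k = 0.693/17.1 = 0.04053 h⁻¹, so CL = k·Vd = 0.04053 × 378.4 = 15.34 L/h
Infusion rate = CL × Css = 15.34 × 0.84 = 12.89 mg/h

12.9 mg/h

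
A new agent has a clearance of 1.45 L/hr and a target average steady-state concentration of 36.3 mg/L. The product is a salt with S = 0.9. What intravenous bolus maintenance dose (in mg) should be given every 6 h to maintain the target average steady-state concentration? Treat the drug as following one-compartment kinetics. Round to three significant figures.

D = CL × Css × τ / S = 1.450 × 36.3 × 6 / 0.9 = 350.9 mg

351 mg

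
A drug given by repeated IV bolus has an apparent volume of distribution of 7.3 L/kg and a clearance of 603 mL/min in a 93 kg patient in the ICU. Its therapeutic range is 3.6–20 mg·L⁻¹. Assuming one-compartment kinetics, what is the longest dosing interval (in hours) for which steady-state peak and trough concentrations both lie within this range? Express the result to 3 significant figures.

32.2 h

Vd = 7.3 L/kg × 93 kg = 678.9 L
Convert clearance: 603 mL/min × 60 min/h ÷ 1000 mL/L = 36.18 L/h
k = CL / Vd = 36.18 / 678.9 = 0.05329 h⁻¹
Between IV bolus doses, concentration decays as C = C₀·e^(−kτ), so C_peak/C_trough = e^(kτ).
τ_max = ln(C_peak/C_trough) / k = ln(20/3.6) / 0.05329 = 1.715 / 0.05329 = 32.18 h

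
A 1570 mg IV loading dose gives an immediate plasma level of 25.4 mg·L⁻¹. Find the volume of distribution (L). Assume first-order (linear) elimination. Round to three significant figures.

Immediately after an IV bolus, C₀ = Dose / Vd, so Vd = Dose / C₀.
Vd = 1570 / 25.4 = 61.81 L

61.8 L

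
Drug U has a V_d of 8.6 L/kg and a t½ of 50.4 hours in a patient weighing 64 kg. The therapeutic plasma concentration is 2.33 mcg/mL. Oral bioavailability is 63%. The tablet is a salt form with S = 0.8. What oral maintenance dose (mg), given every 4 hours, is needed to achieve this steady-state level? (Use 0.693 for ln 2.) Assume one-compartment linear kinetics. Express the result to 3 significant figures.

Total Vd = 8.6 × 64 = 550.4 L
CL = ln 2 · Vd / t½ = 0.693 × 550.4 / 50.4 = 7.568 L/h
D = CL × Css × τ / F / S = 7.568 × 2.33 × 4 / 0.63 / 0.8 = 139.9 mg

140 mg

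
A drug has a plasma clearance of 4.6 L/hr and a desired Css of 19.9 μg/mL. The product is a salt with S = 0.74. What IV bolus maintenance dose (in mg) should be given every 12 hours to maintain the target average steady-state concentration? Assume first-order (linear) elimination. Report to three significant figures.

D = CL × Css × τ / S = 4.600 × 19.9 × 12 / 0.74 = 1484 mg

1480 mg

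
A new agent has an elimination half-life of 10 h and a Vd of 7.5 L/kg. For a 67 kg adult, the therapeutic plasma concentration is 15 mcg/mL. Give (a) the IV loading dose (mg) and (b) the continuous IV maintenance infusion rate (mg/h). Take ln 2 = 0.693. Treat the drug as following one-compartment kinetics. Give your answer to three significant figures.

(a) 7540 mg; (b) 522 mg/h

Vd = 7.5 L/kg × 67 kg = 502.5 L
LD = Vd × C = 502.5 × 15 = 7538 mg
CL = 0.693 × Vd / t½ = 0.693 × 502.5 / 10 = 34.82 L/h
Infusion rate = CL × Css = 34.82 × 15 = 522.3 mg/h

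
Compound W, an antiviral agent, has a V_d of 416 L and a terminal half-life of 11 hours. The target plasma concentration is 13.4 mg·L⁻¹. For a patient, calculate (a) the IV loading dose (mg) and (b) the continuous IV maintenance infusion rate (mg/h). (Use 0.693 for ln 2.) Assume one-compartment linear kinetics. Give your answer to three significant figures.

(a) 5570 mg; (b) 351 mg/h

LD = Vd × C = 416.0 × 13.4 = 5574 mg
CL = 0.693 × Vd / t½ = 0.693 × 416.0 / 11 = 26.21 L/h
Infusion rate = CL × Css = 26.21 × 13.4 = 351.2 mg/h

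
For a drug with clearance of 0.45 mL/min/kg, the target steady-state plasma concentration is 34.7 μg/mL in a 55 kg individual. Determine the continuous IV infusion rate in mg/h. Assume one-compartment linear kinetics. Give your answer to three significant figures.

CL = 0.45 mL/min/kg × 55 kg = 24.75 mL/min = 24.75 × 60/1000 = 1.485 L/h
R₀ = 1.485 × 34.7 = 51.53 mg/h

51.5 mg/h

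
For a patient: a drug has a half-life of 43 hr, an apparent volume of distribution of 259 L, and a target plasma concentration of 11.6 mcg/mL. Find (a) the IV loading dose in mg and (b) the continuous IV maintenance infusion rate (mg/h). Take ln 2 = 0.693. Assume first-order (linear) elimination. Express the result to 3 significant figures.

LD = Vd × C = 259.0 × 11.6 = 3004 mg
CL = 0.693 × Vd / t½ = 0.693 × 259.0 / 43 = 4.174 L/h
Infusion rate = CL × Css = 4.174 × 11.6 = 48.42 mg/h

(a) 3000 mg; (b) 48.4 mg/h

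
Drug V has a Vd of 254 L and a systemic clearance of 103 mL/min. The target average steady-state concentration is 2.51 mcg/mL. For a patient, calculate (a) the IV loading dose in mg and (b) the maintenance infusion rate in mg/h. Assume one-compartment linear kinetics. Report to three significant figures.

(a) 638 mg; (b) 15.5 mg/h

LD = Vd · C_target = 254.0 × 2.51 = 637.5 mg
Convert clearance: 103 mL/min × 60 min/h ÷ 1000 mL/L = 6.180 L/h
Maintenance: replace elimination → rate = CL × Css = 6.180 × 2.51 = 15.51 mg/h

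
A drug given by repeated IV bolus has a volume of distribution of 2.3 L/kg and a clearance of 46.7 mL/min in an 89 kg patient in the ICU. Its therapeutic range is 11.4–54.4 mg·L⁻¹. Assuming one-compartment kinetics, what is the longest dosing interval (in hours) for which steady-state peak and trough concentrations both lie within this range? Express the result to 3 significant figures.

Vd = 2.3 L/kg × 89 kg = 204.7 L
CL = 46.7 mL/min = 46.7 × 0.06 = 2.802 L/h
k = CL / Vd = 2.802 / 204.7 = 0.01369 h⁻¹
Between IV bolus doses, concentration decays as C = C₀·e^(−kτ), so C_peak/C_trough = e^(kτ).
τ_max = ln(C_peak/C_trough) / k = ln(54.4/11.4) / 0.01369 = 1.563 / 0.01369 = 114.2 h

114 h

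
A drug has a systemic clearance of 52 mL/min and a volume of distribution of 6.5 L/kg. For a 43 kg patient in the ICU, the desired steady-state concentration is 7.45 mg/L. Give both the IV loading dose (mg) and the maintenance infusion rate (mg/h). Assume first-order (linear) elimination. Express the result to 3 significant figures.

(a) 2080 mg; (b) 23.2 mg/h

Vd = 6.5 L/kg × 43 kg = 279.5 L
LD = Vd · C_target = 279.5 × 7.45 = 2082 mg
CL = 52 mL/min × 60/1000 = 3.120 L/h
Maintenance infusion rate = CL × Css = 3.120 × 7.45 = 23.24 mg/h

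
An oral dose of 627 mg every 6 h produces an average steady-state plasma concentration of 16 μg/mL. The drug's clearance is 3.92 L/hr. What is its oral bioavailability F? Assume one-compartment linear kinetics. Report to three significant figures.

F·D/τ = CL·Css at steady state → F = CL·Css·τ / D.
F = 3.92 × 16 × 6 / 627 = 0.600

0.600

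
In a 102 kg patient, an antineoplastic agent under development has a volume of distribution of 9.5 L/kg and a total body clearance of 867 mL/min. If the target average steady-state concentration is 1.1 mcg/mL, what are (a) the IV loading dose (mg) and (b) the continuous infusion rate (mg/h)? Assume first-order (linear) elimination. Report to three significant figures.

Total Vd = 9.5 × 102 = 969.0 L
Loading dose = Vd × C = 969.0 × 1.1 = 1066 mg
CL = 867 mL/min = 867 × 0.06 = 52.02 L/h
Maintenance: replace elimination → rate = CL × Css = 52.02 × 1.1 = 57.22 mg/h

(a) 1070 mg; (b) 57.2 mg/h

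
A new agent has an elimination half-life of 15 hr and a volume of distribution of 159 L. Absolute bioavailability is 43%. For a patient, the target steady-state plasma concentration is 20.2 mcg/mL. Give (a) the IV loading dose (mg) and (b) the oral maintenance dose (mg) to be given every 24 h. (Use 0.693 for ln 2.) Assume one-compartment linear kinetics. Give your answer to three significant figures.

LD = Vd × C = 159.0 × 20.2 = 3212 mg
CL = 0.693 × Vd / t½ = 0.693 × 159.0 / 15 = 7.346 L/h
D = CL × Css × τ / F = 7.346 × 20.2 × 24 / 0.43 = 8282 mg

(a) 3210 mg; (b) 8280 mg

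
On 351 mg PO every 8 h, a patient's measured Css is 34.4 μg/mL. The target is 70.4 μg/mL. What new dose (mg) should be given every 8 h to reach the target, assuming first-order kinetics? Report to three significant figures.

For first-order elimination, Css ∝ F·D/(CL·τ); F and CL are unchanged, so Css ∝ D/τ.
D₂ = D₁ × (Css,target / Css,current) = 351 × 70.4/34.4 = 718.3 mg

718 mg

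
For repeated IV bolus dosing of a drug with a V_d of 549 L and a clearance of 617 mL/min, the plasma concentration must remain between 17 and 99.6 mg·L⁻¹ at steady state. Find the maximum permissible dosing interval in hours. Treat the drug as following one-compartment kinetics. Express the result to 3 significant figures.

Convert clearance: 617 mL/min × 60 min/h ÷ 1000 mL/L = 37.02 L/h
k = CL / Vd = 37.02 / 549.0 = 0.06743 h⁻¹
Between IV bolus doses, concentration decays as C = C₀·e^(−kτ), so C_peak/C_trough = e^(kτ).
τ_max = ln(C_peak/C_trough) / k = ln(99.6/17) / 0.06743 = 1.768 / 0.06743 = 26.22 h

26.2 h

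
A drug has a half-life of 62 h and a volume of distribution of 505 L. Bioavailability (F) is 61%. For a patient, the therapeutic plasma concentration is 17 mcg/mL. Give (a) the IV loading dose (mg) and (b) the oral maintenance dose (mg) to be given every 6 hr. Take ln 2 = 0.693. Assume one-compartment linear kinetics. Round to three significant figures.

(a) 8590 mg; (b) 944 mg

LD = Vd × C = 505.0 × 17 = 8585 mg
CL = 0.693 × Vd / t½ = 0.693 × 505.0 / 62 = 5.645 L/h
D = CL × Css × τ / F = 5.645 × 17 × 6 / 0.61 = 943.9 mg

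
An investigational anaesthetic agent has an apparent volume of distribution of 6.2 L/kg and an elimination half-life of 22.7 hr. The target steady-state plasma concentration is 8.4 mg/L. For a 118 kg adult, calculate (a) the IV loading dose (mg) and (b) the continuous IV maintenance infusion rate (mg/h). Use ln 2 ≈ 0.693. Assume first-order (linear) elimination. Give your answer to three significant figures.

(a) 6150 mg; (b) 188 mg/h

Vd = 6.2 L/kg × 118 kg = 731.6 L
LD = Vd × C = 731.6 × 8.4 = 6145 mg
CL = 0.693 × Vd / t½ = 0.693 × 731.6 / 22.7 = 22.33 L/h
Infusion rate = CL × Css = 22.33 × 8.4 = 187.6 mg/h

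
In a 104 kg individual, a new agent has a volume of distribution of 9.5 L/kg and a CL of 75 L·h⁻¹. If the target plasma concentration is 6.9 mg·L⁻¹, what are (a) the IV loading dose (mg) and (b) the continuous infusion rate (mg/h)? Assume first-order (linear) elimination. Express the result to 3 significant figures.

(a) 6820 mg; (b) 518 mg/h

Vd(total) = 104 kg × 9.5 L/kg = 988.0 L
Loading dose = Vd × C = 988.0 × 6.9 = 6817 mg
Maintenance infusion rate = CL × Css = 75.00 × 6.9 = 517.5 mg/h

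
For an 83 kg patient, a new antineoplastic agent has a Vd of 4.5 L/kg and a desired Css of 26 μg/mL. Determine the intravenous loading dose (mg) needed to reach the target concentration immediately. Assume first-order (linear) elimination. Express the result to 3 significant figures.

Vd(total) = 83 kg × 4.5 L/kg = 373.5 L
LD = Vd × C = 373.5 × 26.00 = 9711 mg

9710 mg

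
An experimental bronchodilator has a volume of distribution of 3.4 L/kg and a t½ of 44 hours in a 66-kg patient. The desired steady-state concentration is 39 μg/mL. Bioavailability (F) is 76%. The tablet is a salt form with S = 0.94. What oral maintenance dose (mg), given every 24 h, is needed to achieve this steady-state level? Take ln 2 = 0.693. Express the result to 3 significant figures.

4630 mg

Vd(total) = 66 kg × 3.4 L/kg = 224.4 L
CL = 0.693 × Vd / t½ = 0.693 × 224.4 / 44 = 3.534 L/h
D = CL × Css × τ / F / S = 3.534 × 39 × 24 / 0.76 / 0.94 = 4630 mg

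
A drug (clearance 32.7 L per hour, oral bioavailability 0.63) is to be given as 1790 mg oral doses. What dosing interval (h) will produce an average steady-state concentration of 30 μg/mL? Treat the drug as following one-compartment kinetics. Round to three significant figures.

F·D/τ = CL·Css → τ = F·D / (CL·Css).
τ = 0.63 × 1790 / (32.7 × 30) = 1.150 h

1.15 h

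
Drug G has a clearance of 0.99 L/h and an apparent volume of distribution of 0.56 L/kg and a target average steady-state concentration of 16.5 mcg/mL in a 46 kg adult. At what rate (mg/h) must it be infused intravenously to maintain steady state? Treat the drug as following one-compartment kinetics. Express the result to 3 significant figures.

16.3 mg/h

Infusion rate = CL · Css = 0.9900 L/h × 16.5 mg/L = 16.34 mg/h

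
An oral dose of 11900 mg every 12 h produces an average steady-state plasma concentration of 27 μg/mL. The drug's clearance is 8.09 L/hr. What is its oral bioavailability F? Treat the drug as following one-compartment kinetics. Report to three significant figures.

F·D/τ = CL·Css at steady state → F = CL·Css·τ / D.
F = 8.09 × 27 × 12 / 11900 = 0.220

0.220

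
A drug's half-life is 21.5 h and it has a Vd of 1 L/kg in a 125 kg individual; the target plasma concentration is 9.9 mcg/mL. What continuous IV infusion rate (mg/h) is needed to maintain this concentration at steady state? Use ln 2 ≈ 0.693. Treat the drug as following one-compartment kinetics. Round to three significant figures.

Vd(total) = 125 kg × 1 L/kg = 125.0 L
k = 0.693/21.5 = 0.03223 h⁻¹, so CL = k·Vd = 0.03223 × 125.0 = 4.029 L/h
Infusion rate = CL × Css = 4.029 × 9.9 = 39.89 mg/h

39.9 mg/h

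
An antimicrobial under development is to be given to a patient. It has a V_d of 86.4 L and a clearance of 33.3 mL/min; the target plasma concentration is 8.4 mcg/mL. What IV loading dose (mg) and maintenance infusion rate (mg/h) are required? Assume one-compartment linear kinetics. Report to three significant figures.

Loading: fill Vd to C_target → 86.40 L × 8.4 mg/L = 725.8 mg
Convert clearance: 33.3 mL/min × 60 min/h ÷ 1000 mL/L = 1.998 L/h
Maintenance: replace elimination → rate = CL × Css = 1.998 × 8.4 = 16.78 mg/h

(a) 726 mg; (b) 16.8 mg/h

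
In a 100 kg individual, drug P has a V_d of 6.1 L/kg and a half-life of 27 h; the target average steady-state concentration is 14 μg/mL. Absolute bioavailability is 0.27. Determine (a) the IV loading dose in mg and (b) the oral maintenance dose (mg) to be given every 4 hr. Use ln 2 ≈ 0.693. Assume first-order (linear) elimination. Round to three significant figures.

(a) 8540 mg; (b) 3250 mg

Vd = 6.1 L/kg × 100 kg = 610.0 L
LD = Vd × C = 610.0 × 14 = 8540 mg
CL = 0.693 × Vd / t½ = 0.693 × 610.0 / 27 = 15.66 L/h
D = CL × Css × τ / F = 15.66 × 14 × 4 / 0.27 = 3248 mg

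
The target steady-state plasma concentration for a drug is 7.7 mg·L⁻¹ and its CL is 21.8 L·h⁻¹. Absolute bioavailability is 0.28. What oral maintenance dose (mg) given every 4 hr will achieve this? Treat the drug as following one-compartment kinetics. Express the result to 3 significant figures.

2400 mg

D = CL × Css × τ / F = 21.80 × 7.7 × 4 / 0.28 = 2398 mg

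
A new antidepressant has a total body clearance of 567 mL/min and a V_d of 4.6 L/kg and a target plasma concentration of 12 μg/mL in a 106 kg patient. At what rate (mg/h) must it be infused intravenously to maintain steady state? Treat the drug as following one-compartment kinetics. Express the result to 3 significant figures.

Convert clearance: 567 mL/min × 60 min/h ÷ 1000 mL/L = 34.02 L/h
Infusion rate = CL · Css = 34.02 L/h × 12 mg/L = 408.2 mg/h

408 mg/h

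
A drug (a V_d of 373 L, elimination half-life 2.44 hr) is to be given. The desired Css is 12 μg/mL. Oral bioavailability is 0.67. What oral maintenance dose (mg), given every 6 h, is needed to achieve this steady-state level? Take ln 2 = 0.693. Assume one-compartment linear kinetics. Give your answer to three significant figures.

CL = ln 2 · Vd / t½ = 0.693 × 373.0 / 2.44 = 105.9 L/h
D = CL × Css × τ / F = 105.9 × 12 × 6 / 0.67 = 11380 mg

11400 mg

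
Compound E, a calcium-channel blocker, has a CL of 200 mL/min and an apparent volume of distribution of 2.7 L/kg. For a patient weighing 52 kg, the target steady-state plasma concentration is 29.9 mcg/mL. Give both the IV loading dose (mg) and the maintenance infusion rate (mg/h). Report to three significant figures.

Total Vd = 2.7 × 52 = 140.4 L
Loading: fill Vd to C_target → 140.4 L × 29.9 mg/L = 4198 mg
CL = 200 mL/min × 60/1000 = 12.00 L/h
Infusion rate = 12.00 L/h × 29.9 mg/L = 358.8 mg/h

(a) 4200 mg; (b) 359 mg/h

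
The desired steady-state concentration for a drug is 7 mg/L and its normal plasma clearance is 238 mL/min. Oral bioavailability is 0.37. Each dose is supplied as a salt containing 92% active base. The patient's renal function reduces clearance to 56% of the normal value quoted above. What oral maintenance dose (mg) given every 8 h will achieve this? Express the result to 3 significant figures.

Convert clearance: 238 mL/min × 60 min/h ÷ 1000 mL/L = 14.28 L/h
Patient clearance = 0.56 × 14.28 = 7.997 L/h
D = CL × Css × τ / F / S = 7.997 × 7 × 8 / 0.37 / 0.92 = 1316 mg

1320 mg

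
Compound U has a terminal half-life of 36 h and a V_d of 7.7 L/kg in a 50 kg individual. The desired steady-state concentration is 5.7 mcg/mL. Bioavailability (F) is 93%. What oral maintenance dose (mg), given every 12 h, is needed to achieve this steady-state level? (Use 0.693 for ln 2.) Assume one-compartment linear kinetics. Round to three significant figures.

Vd = 7.7 L/kg × 50 kg = 385.0 L
CL = 0.693 × Vd / t½ = 0.693 × 385.0 / 36 = 7.411 L/h
D = CL × Css × τ / F = 7.411 × 5.7 × 12 / 0.93 = 545.1 mg

545 mg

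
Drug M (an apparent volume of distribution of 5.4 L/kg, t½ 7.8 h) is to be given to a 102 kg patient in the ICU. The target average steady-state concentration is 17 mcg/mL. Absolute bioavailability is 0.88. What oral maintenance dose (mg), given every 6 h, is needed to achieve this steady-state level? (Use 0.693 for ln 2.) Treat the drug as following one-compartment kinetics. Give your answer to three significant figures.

Vd = 5.4 L/kg × 102 kg = 550.8 L
CL = ln 2 · Vd / t½ = 0.693 × 550.8 / 7.8 = 48.94 L/h
D = CL × Css × τ / F = 48.94 × 17 × 6 / 0.88 = 5673 mg

5670 mg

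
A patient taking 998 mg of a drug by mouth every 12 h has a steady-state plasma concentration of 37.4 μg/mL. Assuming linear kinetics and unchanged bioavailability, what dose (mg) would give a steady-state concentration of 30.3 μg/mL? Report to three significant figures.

809 mg

With linear kinetics, Css is proportional to dose rate (D/τ) at fixed clearance.
D₂ = D₁ × (Css,target / Css,current) = 998 × 30.3/37.4 = 808.5 mg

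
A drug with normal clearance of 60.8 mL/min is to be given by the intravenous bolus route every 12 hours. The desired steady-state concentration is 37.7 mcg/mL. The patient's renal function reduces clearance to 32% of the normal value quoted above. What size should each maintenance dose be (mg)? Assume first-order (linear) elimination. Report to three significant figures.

528 mg

CL = 60.8 mL/min = 60.8 × 0.06 = 3.648 L/h
Patient clearance = 0.32 × 3.648 = 1.167 L/h
D = CL × Css × τ = 1.167 × 37.7 × 12 = 528.0 mg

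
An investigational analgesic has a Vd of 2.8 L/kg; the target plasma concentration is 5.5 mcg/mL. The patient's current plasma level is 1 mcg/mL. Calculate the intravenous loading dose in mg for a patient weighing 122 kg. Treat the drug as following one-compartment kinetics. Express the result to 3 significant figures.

Vd = 2.8 L/kg × 122 kg = 341.6 L
Concentration deficit ΔC = 5.5 − 1 = 4.500 mg/L
LD = Vd × ΔC = 341.6 × 4.500 = 1537 mg

1540 mg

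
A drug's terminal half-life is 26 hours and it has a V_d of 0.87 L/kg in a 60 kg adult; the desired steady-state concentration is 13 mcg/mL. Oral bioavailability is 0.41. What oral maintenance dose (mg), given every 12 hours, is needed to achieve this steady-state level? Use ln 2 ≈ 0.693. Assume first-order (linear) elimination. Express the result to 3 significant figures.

Vd = 0.87 L/kg × 60 kg = 52.20 L
CL = ln 2 · Vd / t½ = 0.693 × 52.20 / 26 = 1.391 L/h
D = CL × Css × τ / F = 1.391 × 13 × 12 / 0.41 = 529.3 mg

529 mg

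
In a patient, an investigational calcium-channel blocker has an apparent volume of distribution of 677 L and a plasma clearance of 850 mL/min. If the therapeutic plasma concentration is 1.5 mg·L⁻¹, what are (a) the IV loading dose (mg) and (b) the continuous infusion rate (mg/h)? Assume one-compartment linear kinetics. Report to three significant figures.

(a) 1020 mg; (b) 76.5 mg/h

Loading dose = Vd × C = 677.0 × 1.5 = 1016 mg
CL = 850 mL/min = 850 × 0.06 = 51.00 L/h
Maintenance: replace elimination → rate = CL × Css = 51.00 × 1.5 = 76.50 mg/h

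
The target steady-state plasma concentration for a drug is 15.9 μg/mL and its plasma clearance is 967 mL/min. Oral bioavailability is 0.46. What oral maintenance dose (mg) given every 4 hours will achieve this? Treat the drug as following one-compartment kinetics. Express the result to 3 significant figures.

CL = 967 mL/min = 967 × 0.06 = 58.02 L/h
D = CL × Css × τ / F = 58.02 × 15.9 × 4 / 0.46 = 8022 mg

8020 mg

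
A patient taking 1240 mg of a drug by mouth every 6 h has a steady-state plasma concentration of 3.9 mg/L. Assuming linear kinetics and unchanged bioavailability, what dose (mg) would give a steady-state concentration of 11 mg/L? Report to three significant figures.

3500 mg

For first-order elimination, Css ∝ F·D/(CL·τ); F and CL are unchanged, so Css ∝ D/τ.
D₂ = D₁ × (Css,target / Css,current) = 1240 × 11/3.9 = 3497 mg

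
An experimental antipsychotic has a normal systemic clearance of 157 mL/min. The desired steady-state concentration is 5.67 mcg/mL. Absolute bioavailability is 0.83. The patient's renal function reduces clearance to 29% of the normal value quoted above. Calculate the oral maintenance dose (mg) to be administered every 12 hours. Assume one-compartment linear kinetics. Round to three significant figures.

Convert clearance: 157 mL/min × 60 min/h ÷ 1000 mL/L = 9.420 L/h
Patient clearance = 0.29 × 9.420 = 2.732 L/h
At steady state, dose per interval replaces the amount cleared in that interval: F·D/τ = CL·Css.
D = CL × Css × τ / F = 2.732 × 5.67 × 12 / 0.83 = 224.0 mg

224 mg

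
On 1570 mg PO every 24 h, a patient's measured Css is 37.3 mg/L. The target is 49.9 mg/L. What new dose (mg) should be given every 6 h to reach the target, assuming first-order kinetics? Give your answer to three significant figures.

525 mg

For first-order elimination, Css ∝ F·D/(CL·τ); F and CL are unchanged, so Css ∝ D/τ.
D₂ = D₁ × (Css,target / Css,current) × (τ₂/τ₁) = 1570 × (49.9/37.3) × (6/24) = 525.1 mg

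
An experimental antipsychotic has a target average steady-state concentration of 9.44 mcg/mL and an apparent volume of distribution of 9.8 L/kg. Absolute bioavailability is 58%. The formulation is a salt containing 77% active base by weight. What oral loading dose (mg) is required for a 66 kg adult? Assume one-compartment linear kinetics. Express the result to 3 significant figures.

13700 mg

Vd = 9.8 L/kg × 66 kg = 646.8 L
LD = Vd × C / F / S = 646.8 × 9.440 / 0.58 / 0.77 = 13670 mg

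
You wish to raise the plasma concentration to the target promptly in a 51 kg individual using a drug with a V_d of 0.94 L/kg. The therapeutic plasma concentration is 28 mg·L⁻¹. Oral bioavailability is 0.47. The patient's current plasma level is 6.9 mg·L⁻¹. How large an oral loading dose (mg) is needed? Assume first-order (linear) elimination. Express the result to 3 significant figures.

2150 mg

Vd = 0.94 L/kg × 51 kg = 47.94 L
Concentration deficit ΔC = 28 − 6.9 = 21.10 mg/L
LD = Vd × ΔC / F = 47.94 × 21.10 / 0.47 = 2152 mg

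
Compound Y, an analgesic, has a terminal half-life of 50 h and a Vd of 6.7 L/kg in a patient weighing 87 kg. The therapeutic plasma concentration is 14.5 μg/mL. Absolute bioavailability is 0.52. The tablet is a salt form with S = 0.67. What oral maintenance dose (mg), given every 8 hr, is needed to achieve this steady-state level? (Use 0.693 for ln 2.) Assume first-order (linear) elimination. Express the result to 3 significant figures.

2690 mg

Total Vd = 6.7 × 87 = 582.9 L
k = 0.693/50 = 0.01386 h⁻¹, so CL = k·Vd = 0.01386 × 582.9 = 8.079 L/h
D = CL × Css × τ / F / S = 8.079 × 14.5 × 8 / 0.52 / 0.67 = 2690 mg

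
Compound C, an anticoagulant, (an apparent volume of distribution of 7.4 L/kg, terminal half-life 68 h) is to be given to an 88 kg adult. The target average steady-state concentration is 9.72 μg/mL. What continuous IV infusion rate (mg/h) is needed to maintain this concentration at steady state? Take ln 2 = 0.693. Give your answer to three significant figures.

Vd(total) = 88 kg × 7.4 L/kg = 651.2 L
CL = ln 2 · Vd / t½ = 0.693 × 651.2 / 68 = 6.636 L/h
Infusion rate = CL × Css = 6.636 × 9.72 = 64.50 mg/h

64.5 mg/h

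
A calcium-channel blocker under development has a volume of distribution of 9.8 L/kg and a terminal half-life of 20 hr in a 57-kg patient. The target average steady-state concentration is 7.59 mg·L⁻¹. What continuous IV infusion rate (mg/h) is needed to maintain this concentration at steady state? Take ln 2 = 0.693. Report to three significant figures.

147 mg/h

Vd = 9.8 L/kg × 57 kg = 558.6 L
CL = ln 2 · Vd / t½ = 0.693 × 558.6 / 20 = 19.36 L/h
Infusion rate = CL × Css = 19.36 × 7.59 = 146.9 mg/h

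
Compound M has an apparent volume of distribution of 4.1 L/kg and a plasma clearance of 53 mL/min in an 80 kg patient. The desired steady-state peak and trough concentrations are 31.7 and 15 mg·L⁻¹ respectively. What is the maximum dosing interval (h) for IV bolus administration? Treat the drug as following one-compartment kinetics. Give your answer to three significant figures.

Vd = 4.1 L/kg × 80 kg = 328.0 L
CL = 53 mL/min = 53 × 0.06 = 3.180 L/h
k = CL / Vd = 3.180 / 328.0 = 0.009695 h⁻¹
Between IV bolus doses, concentration decays as C = C₀·e^(−kτ), so C_peak/C_trough = e^(kτ).
τ_max = ln(C_peak/C_trough) / k = ln(31.7/15) / 0.009695 = 0.7483 / 0.009695 = 77.18 h

77.2 h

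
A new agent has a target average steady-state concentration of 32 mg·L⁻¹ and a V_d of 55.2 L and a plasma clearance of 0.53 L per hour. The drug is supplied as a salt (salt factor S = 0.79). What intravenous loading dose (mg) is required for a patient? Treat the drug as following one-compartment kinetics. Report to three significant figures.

LD = Vd × C / S = 55.20 × 32.00 / 0.79 = 2236 mg

2240 mg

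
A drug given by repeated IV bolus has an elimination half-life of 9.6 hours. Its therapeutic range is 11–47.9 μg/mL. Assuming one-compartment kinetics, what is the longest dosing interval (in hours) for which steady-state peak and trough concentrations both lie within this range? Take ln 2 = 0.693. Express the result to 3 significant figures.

20.4 h

k = 0.693 / t½ = 0.693 / 9.6 = 0.07219 h⁻¹
Between IV bolus doses, concentration decays as C = C₀·e^(−kτ), so C_peak/C_trough = e^(kτ).
τ_max = ln(C_peak/C_trough) / k = ln(47.9/11) / 0.07219 = 1.471 / 0.07219 = 20.38 h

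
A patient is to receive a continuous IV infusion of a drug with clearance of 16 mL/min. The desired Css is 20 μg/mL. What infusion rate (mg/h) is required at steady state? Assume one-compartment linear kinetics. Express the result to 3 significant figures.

19.2 mg/h

CL = 16 mL/min = 16 × 0.06 = 0.9600 L/h
Infusion rate = CL · Css = 0.9600 L/h × 20 mg/L = 19.20 mg/h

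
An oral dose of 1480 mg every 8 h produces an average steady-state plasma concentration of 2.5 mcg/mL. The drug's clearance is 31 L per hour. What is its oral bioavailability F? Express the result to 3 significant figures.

0.419

F·D/τ = CL·Css at steady state → F = CL·Css·τ / D.
F = 31 × 2.5 × 8 / 1480 = 0.419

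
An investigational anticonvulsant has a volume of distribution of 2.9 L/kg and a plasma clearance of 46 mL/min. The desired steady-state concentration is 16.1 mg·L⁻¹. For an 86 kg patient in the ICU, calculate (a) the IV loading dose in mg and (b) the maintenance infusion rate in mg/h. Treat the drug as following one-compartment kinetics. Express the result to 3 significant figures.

(a) 4020 mg; (b) 44.4 mg/h

Vd(total) = 86 kg × 2.9 L/kg = 249.4 L
LD = Vd · C_target = 249.4 × 16.1 = 4015 mg
Convert clearance: 46 mL/min × 60 min/h ÷ 1000 mL/L = 2.760 L/h
Infusion rate = 2.760 L/h × 16.1 mg/L = 44.44 mg/h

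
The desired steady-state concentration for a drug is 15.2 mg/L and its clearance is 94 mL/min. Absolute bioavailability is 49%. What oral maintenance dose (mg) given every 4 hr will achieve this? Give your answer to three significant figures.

700 mg

CL = 94 mL/min = 94 × 0.06 = 5.640 L/h
At steady state, dose per interval replaces the amount cleared in that interval: F·D/τ = CL·Css.
D = CL × Css × τ / F = 5.640 × 15.2 × 4 / 0.49 = 699.8 mg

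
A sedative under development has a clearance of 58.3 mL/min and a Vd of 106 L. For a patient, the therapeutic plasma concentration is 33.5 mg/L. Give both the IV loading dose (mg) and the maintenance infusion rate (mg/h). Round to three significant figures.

Loading: fill Vd to C_target → 106.0 L × 33.5 mg/L = 3551 mg
CL = 58.3 mL/min × 60/1000 = 3.498 L/h
Infusion rate = 3.498 L/h × 33.5 mg/L = 117.2 mg/h

(a) 3550 mg; (b) 117 mg/h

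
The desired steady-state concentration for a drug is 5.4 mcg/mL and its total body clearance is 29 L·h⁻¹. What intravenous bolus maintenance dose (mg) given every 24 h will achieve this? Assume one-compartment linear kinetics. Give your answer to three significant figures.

3760 mg

At steady state, dose per interval replaces the amount cleared in that interval: D/τ = CL·Css.
D = CL × Css × τ = 29.00 × 5.4 × 24 = 3758 mg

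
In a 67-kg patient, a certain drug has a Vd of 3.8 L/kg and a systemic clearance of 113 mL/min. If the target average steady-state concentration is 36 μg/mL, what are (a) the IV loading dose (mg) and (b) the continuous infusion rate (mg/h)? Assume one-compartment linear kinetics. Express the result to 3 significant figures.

(a) 9170 mg; (b) 244 mg/h

Vd = 3.8 L/kg × 67 kg = 254.6 L
Loading dose = Vd × C = 254.6 × 36 = 9166 mg
Convert clearance: 113 mL/min × 60 min/h ÷ 1000 mL/L = 6.780 L/h
Maintenance: replace elimination → rate = CL × Css = 6.780 × 36 = 244.1 mg/h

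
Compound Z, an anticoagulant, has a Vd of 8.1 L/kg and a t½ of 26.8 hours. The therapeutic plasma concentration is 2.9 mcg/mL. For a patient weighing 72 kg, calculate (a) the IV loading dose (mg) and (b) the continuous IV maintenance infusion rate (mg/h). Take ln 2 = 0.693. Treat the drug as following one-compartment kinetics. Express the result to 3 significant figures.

(a) 1690 mg; (b) 43.7 mg/h

Total Vd = 8.1 × 72 = 583.2 L
LD = Vd × C = 583.2 × 2.9 = 1691 mg
CL = 0.693 × Vd / t½ = 0.693 × 583.2 / 26.8 = 15.08 L/h
Infusion rate = CL × Css = 15.08 × 2.9 = 43.73 mg/h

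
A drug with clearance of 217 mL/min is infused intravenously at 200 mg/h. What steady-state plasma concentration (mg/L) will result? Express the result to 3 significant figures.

CL = 217 mL/min × 60/1000 = 13.02 L/h
Css = rate / CL = 200 / 13.02 = 15.36 mg/L

15.4 mg/L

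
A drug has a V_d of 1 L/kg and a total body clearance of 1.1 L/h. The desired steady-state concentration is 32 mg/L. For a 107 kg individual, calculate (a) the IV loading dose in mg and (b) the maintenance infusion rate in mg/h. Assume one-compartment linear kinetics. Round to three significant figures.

(a) 3420 mg; (b) 35.2 mg/h

Vd = 1 L/kg × 107 kg = 107.0 L
Loading: fill Vd to C_target → 107.0 L × 32 mg/L = 3424 mg
Maintenance infusion rate = CL × Css = 1.100 × 32 = 35.20 mg/h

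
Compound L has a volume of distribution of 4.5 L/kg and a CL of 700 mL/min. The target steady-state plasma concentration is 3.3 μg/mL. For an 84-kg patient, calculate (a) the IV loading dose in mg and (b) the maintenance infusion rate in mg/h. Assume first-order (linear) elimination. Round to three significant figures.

(a) 1250 mg; (b) 139 mg/h

Vd = 4.5 L/kg × 84 kg = 378.0 L
Loading: fill Vd to C_target → 378.0 L × 3.3 mg/L = 1247 mg
CL = 700 mL/min = 700 × 0.06 = 42.00 L/h
Maintenance: replace elimination → rate = CL × Css = 42.00 × 3.3 = 138.6 mg/h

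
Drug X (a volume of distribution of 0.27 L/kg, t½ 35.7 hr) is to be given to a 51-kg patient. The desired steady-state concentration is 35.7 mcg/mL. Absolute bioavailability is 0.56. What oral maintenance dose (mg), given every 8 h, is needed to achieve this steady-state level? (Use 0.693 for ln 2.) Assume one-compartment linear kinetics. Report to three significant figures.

Vd = 0.27 L/kg × 51 kg = 13.77 L
CL = ln 2 · Vd / t½ = 0.693 × 13.77 / 35.7 = 0.2673 L/h
D = CL × Css × τ / F = 0.2673 × 35.7 × 8 / 0.56 = 136.3 mg

136 mg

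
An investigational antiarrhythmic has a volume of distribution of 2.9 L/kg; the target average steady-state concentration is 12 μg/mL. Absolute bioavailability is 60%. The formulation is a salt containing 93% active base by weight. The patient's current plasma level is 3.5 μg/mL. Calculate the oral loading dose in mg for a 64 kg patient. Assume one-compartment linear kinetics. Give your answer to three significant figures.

2830 mg

Vd = 2.9 L/kg × 64 kg = 185.6 L
The loading dose fills Vd to the target concentration.
Concentration deficit ΔC = 12 − 3.5 = 8.500 mg/L
LD = Vd × ΔC / F / S = 185.6 × 8.500 / 0.6 / 0.93 = 2827 mg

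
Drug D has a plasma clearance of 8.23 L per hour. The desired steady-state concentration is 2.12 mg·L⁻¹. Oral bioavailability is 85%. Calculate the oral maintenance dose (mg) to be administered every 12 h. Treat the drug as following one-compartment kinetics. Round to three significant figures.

246 mg

D = CL × Css × τ / F = 8.230 × 2.12 × 12 / 0.85 = 246.3 mg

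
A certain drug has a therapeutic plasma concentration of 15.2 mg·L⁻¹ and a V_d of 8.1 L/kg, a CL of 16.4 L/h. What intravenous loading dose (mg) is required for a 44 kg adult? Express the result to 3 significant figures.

Vd = 8.1 L/kg × 44 kg = 356.4 L
LD = Vd × C = 356.4 × 15.20 = 5417 mg

5420 mg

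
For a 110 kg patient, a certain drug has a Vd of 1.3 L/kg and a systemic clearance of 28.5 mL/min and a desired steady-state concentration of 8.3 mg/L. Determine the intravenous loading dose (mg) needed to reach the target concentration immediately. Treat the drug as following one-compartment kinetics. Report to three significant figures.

1190 mg

Vd = 1.3 L/kg × 110 kg = 143.0 L
LD = Vd × C = 143.0 × 8.300 = 1187 mg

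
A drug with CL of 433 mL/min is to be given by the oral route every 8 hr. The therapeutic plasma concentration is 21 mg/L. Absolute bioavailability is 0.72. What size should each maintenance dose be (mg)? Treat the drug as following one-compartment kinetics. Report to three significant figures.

6060 mg

CL = 433 mL/min = 433 × 0.06 = 25.98 L/h
D = CL × Css × τ / F = 25.98 × 21 × 8 / 0.72 = 6062 mg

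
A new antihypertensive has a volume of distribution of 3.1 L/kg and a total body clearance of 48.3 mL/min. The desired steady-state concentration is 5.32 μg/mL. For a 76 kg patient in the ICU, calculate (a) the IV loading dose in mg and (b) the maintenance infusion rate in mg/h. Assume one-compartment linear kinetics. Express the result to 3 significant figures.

Vd(total) = 76 kg × 3.1 L/kg = 235.6 L
Loading dose = Vd × C = 235.6 × 5.32 = 1253 mg
Convert clearance: 48.3 mL/min × 60 min/h ÷ 1000 mL/L = 2.898 L/h
Infusion rate = 2.898 L/h × 5.32 mg/L = 15.42 mg/h

(a) 1250 mg; (b) 15.4 mg/h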